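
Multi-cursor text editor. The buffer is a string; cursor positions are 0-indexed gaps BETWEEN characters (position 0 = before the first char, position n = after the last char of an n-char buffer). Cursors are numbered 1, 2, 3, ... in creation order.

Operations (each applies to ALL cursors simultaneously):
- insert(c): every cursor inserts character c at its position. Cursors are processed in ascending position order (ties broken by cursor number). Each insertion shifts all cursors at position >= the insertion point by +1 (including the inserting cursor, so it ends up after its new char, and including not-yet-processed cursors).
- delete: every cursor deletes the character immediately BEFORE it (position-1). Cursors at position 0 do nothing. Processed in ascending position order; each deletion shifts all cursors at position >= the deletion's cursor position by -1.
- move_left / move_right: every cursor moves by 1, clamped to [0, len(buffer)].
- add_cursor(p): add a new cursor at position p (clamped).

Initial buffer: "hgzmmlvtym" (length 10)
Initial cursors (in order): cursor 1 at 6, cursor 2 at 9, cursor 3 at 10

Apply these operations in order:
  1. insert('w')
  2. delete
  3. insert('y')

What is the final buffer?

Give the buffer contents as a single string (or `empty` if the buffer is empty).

After op 1 (insert('w')): buffer="hgzmmlwvtywmw" (len 13), cursors c1@7 c2@11 c3@13, authorship ......1...2.3
After op 2 (delete): buffer="hgzmmlvtym" (len 10), cursors c1@6 c2@9 c3@10, authorship ..........
After op 3 (insert('y')): buffer="hgzmmlyvtyymy" (len 13), cursors c1@7 c2@11 c3@13, authorship ......1...2.3

Answer: hgzmmlyvtyymy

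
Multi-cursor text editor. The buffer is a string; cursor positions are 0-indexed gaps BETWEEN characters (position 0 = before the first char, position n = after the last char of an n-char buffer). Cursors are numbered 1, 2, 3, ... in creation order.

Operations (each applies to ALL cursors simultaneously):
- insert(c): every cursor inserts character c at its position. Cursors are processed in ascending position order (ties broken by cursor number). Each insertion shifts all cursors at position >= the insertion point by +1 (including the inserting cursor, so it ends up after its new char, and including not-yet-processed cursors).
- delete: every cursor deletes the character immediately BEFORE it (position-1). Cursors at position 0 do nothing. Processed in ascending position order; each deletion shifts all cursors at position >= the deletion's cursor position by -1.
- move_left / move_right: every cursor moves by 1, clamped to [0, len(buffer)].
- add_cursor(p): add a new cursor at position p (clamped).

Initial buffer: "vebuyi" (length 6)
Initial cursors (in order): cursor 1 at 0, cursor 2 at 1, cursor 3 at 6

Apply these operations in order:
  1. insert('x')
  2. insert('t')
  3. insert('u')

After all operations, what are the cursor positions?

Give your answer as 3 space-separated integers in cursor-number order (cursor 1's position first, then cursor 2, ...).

Answer: 3 7 15

Derivation:
After op 1 (insert('x')): buffer="xvxebuyix" (len 9), cursors c1@1 c2@3 c3@9, authorship 1.2.....3
After op 2 (insert('t')): buffer="xtvxtebuyixt" (len 12), cursors c1@2 c2@5 c3@12, authorship 11.22.....33
After op 3 (insert('u')): buffer="xtuvxtuebuyixtu" (len 15), cursors c1@3 c2@7 c3@15, authorship 111.222.....333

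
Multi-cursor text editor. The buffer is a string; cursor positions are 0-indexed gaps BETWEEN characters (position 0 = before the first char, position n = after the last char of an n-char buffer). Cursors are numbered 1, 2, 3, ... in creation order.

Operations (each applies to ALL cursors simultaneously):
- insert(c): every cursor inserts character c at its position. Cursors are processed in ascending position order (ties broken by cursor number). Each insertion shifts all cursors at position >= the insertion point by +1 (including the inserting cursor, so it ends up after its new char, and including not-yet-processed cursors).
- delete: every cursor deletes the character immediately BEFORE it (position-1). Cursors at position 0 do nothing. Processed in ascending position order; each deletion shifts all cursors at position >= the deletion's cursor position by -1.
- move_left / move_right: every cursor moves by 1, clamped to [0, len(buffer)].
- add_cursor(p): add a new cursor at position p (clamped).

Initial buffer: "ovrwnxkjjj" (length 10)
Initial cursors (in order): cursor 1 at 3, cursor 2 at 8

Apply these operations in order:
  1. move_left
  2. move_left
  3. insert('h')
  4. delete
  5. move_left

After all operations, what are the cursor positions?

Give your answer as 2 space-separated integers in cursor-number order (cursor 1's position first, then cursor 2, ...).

After op 1 (move_left): buffer="ovrwnxkjjj" (len 10), cursors c1@2 c2@7, authorship ..........
After op 2 (move_left): buffer="ovrwnxkjjj" (len 10), cursors c1@1 c2@6, authorship ..........
After op 3 (insert('h')): buffer="ohvrwnxhkjjj" (len 12), cursors c1@2 c2@8, authorship .1.....2....
After op 4 (delete): buffer="ovrwnxkjjj" (len 10), cursors c1@1 c2@6, authorship ..........
After op 5 (move_left): buffer="ovrwnxkjjj" (len 10), cursors c1@0 c2@5, authorship ..........

Answer: 0 5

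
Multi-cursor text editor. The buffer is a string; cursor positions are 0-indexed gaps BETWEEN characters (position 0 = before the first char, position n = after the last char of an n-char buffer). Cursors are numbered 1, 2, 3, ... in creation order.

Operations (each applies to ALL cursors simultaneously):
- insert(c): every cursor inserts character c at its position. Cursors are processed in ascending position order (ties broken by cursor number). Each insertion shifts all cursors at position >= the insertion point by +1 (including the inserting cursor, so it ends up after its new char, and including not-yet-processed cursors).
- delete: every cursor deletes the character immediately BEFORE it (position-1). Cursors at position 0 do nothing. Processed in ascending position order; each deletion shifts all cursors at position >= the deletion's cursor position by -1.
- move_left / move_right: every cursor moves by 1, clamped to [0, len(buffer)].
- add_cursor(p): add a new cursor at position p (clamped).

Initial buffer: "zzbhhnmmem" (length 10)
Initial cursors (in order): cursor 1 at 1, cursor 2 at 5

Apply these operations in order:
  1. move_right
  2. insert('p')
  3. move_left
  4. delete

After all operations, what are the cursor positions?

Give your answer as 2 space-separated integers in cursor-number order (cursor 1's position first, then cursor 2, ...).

Answer: 1 5

Derivation:
After op 1 (move_right): buffer="zzbhhnmmem" (len 10), cursors c1@2 c2@6, authorship ..........
After op 2 (insert('p')): buffer="zzpbhhnpmmem" (len 12), cursors c1@3 c2@8, authorship ..1....2....
After op 3 (move_left): buffer="zzpbhhnpmmem" (len 12), cursors c1@2 c2@7, authorship ..1....2....
After op 4 (delete): buffer="zpbhhpmmem" (len 10), cursors c1@1 c2@5, authorship .1...2....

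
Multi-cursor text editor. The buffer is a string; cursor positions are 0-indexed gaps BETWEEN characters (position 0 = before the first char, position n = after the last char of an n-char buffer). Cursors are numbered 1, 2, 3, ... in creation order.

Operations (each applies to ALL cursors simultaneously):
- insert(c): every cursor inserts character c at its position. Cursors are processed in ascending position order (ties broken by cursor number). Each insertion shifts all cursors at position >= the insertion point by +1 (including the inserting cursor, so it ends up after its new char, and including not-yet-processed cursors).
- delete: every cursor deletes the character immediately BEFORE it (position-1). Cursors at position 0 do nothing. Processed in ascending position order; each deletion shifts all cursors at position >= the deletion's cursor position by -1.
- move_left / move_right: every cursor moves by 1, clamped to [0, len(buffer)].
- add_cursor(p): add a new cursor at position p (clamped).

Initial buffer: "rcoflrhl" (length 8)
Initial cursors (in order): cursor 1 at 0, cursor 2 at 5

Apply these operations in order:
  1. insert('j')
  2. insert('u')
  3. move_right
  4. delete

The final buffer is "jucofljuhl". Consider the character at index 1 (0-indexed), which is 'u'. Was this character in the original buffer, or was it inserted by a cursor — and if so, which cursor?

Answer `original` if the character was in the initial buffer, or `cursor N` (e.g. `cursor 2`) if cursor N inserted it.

Answer: cursor 1

Derivation:
After op 1 (insert('j')): buffer="jrcofljrhl" (len 10), cursors c1@1 c2@7, authorship 1.....2...
After op 2 (insert('u')): buffer="jurcofljurhl" (len 12), cursors c1@2 c2@9, authorship 11.....22...
After op 3 (move_right): buffer="jurcofljurhl" (len 12), cursors c1@3 c2@10, authorship 11.....22...
After op 4 (delete): buffer="jucofljuhl" (len 10), cursors c1@2 c2@8, authorship 11....22..
Authorship (.=original, N=cursor N): 1 1 . . . . 2 2 . .
Index 1: author = 1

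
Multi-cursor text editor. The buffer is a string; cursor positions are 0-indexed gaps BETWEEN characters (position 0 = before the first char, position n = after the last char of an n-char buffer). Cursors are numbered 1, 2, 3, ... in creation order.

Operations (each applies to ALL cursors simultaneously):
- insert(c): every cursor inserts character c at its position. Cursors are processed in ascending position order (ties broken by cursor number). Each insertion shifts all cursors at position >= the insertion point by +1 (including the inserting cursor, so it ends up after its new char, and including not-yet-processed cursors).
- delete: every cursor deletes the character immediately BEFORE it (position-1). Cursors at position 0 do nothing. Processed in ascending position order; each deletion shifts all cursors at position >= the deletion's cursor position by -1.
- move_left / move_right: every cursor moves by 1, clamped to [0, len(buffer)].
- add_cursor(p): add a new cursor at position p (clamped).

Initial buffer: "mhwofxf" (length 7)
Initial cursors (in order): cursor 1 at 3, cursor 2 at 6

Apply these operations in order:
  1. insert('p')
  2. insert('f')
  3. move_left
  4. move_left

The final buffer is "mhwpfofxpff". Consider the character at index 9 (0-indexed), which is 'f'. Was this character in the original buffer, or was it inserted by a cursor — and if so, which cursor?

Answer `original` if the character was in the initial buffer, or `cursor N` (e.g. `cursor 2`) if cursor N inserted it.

Answer: cursor 2

Derivation:
After op 1 (insert('p')): buffer="mhwpofxpf" (len 9), cursors c1@4 c2@8, authorship ...1...2.
After op 2 (insert('f')): buffer="mhwpfofxpff" (len 11), cursors c1@5 c2@10, authorship ...11...22.
After op 3 (move_left): buffer="mhwpfofxpff" (len 11), cursors c1@4 c2@9, authorship ...11...22.
After op 4 (move_left): buffer="mhwpfofxpff" (len 11), cursors c1@3 c2@8, authorship ...11...22.
Authorship (.=original, N=cursor N): . . . 1 1 . . . 2 2 .
Index 9: author = 2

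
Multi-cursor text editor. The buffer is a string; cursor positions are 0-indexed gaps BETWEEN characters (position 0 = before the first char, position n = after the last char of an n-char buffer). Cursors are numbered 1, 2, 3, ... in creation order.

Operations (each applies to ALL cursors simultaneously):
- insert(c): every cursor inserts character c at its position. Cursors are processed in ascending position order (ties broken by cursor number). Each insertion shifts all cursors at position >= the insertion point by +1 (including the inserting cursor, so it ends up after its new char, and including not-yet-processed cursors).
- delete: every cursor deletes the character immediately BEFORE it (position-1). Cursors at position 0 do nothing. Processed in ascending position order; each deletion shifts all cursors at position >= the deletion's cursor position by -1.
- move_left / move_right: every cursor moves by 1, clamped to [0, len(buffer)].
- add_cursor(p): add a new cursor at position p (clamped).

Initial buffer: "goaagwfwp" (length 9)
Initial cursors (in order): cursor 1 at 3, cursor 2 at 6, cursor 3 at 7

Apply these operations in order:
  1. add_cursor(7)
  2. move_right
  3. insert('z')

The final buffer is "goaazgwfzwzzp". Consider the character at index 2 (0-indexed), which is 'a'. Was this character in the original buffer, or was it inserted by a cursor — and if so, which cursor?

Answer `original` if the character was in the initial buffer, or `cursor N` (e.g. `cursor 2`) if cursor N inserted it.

After op 1 (add_cursor(7)): buffer="goaagwfwp" (len 9), cursors c1@3 c2@6 c3@7 c4@7, authorship .........
After op 2 (move_right): buffer="goaagwfwp" (len 9), cursors c1@4 c2@7 c3@8 c4@8, authorship .........
After op 3 (insert('z')): buffer="goaazgwfzwzzp" (len 13), cursors c1@5 c2@9 c3@12 c4@12, authorship ....1...2.34.
Authorship (.=original, N=cursor N): . . . . 1 . . . 2 . 3 4 .
Index 2: author = original

Answer: original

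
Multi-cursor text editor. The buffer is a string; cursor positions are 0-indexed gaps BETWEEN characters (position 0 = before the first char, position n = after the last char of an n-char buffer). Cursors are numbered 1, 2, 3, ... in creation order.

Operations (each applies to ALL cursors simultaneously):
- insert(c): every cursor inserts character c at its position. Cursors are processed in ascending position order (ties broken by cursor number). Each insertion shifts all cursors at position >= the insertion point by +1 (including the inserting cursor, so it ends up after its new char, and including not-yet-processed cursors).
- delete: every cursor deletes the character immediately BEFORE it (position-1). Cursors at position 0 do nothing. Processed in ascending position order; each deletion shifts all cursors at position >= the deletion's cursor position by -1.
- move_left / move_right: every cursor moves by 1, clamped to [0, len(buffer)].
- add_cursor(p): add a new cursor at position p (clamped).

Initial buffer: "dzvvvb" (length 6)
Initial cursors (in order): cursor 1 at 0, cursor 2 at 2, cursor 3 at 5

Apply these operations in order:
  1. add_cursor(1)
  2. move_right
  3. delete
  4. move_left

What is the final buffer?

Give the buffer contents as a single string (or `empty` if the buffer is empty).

After op 1 (add_cursor(1)): buffer="dzvvvb" (len 6), cursors c1@0 c4@1 c2@2 c3@5, authorship ......
After op 2 (move_right): buffer="dzvvvb" (len 6), cursors c1@1 c4@2 c2@3 c3@6, authorship ......
After op 3 (delete): buffer="vv" (len 2), cursors c1@0 c2@0 c4@0 c3@2, authorship ..
After op 4 (move_left): buffer="vv" (len 2), cursors c1@0 c2@0 c4@0 c3@1, authorship ..

Answer: vv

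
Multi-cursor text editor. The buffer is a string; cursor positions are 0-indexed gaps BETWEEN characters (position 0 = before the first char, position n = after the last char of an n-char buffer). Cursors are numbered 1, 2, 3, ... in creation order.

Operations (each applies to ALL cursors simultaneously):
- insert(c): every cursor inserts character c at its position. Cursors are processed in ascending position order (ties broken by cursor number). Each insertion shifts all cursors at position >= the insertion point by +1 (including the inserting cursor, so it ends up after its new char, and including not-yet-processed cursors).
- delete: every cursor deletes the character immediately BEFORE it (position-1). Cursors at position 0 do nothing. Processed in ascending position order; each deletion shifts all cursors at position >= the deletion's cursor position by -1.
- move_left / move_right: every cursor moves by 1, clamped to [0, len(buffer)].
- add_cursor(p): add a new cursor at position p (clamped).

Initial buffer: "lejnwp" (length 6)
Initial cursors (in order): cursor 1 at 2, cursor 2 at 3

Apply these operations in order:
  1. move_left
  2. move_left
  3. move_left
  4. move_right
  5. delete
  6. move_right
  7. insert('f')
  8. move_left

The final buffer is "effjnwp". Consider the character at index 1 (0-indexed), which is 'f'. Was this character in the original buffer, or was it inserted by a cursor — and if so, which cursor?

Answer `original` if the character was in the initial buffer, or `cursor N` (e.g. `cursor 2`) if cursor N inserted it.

After op 1 (move_left): buffer="lejnwp" (len 6), cursors c1@1 c2@2, authorship ......
After op 2 (move_left): buffer="lejnwp" (len 6), cursors c1@0 c2@1, authorship ......
After op 3 (move_left): buffer="lejnwp" (len 6), cursors c1@0 c2@0, authorship ......
After op 4 (move_right): buffer="lejnwp" (len 6), cursors c1@1 c2@1, authorship ......
After op 5 (delete): buffer="ejnwp" (len 5), cursors c1@0 c2@0, authorship .....
After op 6 (move_right): buffer="ejnwp" (len 5), cursors c1@1 c2@1, authorship .....
After op 7 (insert('f')): buffer="effjnwp" (len 7), cursors c1@3 c2@3, authorship .12....
After op 8 (move_left): buffer="effjnwp" (len 7), cursors c1@2 c2@2, authorship .12....
Authorship (.=original, N=cursor N): . 1 2 . . . .
Index 1: author = 1

Answer: cursor 1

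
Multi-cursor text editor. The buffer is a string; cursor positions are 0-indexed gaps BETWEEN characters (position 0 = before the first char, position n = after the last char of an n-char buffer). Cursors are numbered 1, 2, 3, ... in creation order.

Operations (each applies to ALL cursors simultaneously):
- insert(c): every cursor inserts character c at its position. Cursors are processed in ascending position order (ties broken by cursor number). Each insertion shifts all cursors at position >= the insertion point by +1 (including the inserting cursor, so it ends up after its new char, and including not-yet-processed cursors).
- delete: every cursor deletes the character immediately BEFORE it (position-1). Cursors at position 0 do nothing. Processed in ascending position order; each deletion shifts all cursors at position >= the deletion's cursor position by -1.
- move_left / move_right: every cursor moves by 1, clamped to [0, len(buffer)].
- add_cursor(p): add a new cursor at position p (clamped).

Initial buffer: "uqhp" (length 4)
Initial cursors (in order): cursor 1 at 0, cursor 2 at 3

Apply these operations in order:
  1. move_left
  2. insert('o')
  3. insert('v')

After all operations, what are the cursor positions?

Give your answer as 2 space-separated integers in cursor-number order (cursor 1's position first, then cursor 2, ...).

After op 1 (move_left): buffer="uqhp" (len 4), cursors c1@0 c2@2, authorship ....
After op 2 (insert('o')): buffer="ouqohp" (len 6), cursors c1@1 c2@4, authorship 1..2..
After op 3 (insert('v')): buffer="ovuqovhp" (len 8), cursors c1@2 c2@6, authorship 11..22..

Answer: 2 6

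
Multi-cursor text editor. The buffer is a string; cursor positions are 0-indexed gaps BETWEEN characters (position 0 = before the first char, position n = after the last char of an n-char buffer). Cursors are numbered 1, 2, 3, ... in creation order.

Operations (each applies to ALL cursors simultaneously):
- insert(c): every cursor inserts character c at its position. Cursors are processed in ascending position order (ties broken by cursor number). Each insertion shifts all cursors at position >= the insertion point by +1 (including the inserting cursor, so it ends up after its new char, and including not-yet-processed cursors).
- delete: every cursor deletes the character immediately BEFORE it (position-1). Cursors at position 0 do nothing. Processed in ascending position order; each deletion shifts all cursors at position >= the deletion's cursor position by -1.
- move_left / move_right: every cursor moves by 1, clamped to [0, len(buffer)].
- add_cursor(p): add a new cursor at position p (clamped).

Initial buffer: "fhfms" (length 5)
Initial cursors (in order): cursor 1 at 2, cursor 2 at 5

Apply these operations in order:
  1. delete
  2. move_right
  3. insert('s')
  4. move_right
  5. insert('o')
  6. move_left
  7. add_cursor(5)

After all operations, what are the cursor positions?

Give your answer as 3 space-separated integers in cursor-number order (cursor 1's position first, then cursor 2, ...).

After op 1 (delete): buffer="ffm" (len 3), cursors c1@1 c2@3, authorship ...
After op 2 (move_right): buffer="ffm" (len 3), cursors c1@2 c2@3, authorship ...
After op 3 (insert('s')): buffer="ffsms" (len 5), cursors c1@3 c2@5, authorship ..1.2
After op 4 (move_right): buffer="ffsms" (len 5), cursors c1@4 c2@5, authorship ..1.2
After op 5 (insert('o')): buffer="ffsmoso" (len 7), cursors c1@5 c2@7, authorship ..1.122
After op 6 (move_left): buffer="ffsmoso" (len 7), cursors c1@4 c2@6, authorship ..1.122
After op 7 (add_cursor(5)): buffer="ffsmoso" (len 7), cursors c1@4 c3@5 c2@6, authorship ..1.122

Answer: 4 6 5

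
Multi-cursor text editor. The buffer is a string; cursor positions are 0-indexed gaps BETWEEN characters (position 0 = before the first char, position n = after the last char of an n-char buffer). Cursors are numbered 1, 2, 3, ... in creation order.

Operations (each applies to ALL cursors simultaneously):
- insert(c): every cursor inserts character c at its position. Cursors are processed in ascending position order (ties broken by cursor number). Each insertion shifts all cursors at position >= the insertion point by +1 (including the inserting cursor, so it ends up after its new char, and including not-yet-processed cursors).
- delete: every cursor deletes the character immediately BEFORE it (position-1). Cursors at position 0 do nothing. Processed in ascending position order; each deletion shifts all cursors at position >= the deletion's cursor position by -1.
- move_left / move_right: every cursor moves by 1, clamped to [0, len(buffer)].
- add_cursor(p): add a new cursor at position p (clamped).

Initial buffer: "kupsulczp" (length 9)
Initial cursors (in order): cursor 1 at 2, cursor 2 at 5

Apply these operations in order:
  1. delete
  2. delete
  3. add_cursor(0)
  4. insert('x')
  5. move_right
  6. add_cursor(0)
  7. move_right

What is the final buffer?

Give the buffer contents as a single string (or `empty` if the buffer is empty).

After op 1 (delete): buffer="kpslczp" (len 7), cursors c1@1 c2@3, authorship .......
After op 2 (delete): buffer="plczp" (len 5), cursors c1@0 c2@1, authorship .....
After op 3 (add_cursor(0)): buffer="plczp" (len 5), cursors c1@0 c3@0 c2@1, authorship .....
After op 4 (insert('x')): buffer="xxpxlczp" (len 8), cursors c1@2 c3@2 c2@4, authorship 13.2....
After op 5 (move_right): buffer="xxpxlczp" (len 8), cursors c1@3 c3@3 c2@5, authorship 13.2....
After op 6 (add_cursor(0)): buffer="xxpxlczp" (len 8), cursors c4@0 c1@3 c3@3 c2@5, authorship 13.2....
After op 7 (move_right): buffer="xxpxlczp" (len 8), cursors c4@1 c1@4 c3@4 c2@6, authorship 13.2....

Answer: xxpxlczp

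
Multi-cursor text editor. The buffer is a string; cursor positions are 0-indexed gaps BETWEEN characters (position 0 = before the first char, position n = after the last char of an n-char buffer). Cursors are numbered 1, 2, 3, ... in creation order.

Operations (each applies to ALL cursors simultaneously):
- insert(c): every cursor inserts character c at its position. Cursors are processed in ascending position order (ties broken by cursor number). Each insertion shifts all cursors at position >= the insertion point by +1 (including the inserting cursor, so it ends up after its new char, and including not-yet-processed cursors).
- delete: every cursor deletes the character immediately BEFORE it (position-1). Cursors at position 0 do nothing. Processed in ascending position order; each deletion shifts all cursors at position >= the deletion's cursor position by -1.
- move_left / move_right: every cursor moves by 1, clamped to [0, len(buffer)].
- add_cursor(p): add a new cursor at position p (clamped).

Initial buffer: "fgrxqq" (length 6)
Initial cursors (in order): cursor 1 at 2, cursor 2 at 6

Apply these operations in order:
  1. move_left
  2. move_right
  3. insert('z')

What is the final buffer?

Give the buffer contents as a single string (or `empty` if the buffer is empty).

After op 1 (move_left): buffer="fgrxqq" (len 6), cursors c1@1 c2@5, authorship ......
After op 2 (move_right): buffer="fgrxqq" (len 6), cursors c1@2 c2@6, authorship ......
After op 3 (insert('z')): buffer="fgzrxqqz" (len 8), cursors c1@3 c2@8, authorship ..1....2

Answer: fgzrxqqz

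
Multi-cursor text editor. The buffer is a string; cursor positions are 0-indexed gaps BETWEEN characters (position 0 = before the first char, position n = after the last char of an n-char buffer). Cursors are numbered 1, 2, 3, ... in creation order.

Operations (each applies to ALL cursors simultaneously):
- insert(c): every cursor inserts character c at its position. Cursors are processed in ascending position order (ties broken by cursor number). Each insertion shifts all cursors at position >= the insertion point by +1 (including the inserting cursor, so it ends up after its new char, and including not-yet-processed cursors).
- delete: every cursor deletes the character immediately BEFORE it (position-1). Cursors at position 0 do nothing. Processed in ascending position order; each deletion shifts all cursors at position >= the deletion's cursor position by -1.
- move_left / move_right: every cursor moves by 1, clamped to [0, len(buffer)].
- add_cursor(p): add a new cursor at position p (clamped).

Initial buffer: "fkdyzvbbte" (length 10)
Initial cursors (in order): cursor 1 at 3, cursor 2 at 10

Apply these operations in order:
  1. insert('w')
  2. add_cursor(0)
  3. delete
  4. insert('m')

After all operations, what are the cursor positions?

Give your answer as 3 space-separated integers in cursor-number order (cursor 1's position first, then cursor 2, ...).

Answer: 5 13 1

Derivation:
After op 1 (insert('w')): buffer="fkdwyzvbbtew" (len 12), cursors c1@4 c2@12, authorship ...1.......2
After op 2 (add_cursor(0)): buffer="fkdwyzvbbtew" (len 12), cursors c3@0 c1@4 c2@12, authorship ...1.......2
After op 3 (delete): buffer="fkdyzvbbte" (len 10), cursors c3@0 c1@3 c2@10, authorship ..........
After op 4 (insert('m')): buffer="mfkdmyzvbbtem" (len 13), cursors c3@1 c1@5 c2@13, authorship 3...1.......2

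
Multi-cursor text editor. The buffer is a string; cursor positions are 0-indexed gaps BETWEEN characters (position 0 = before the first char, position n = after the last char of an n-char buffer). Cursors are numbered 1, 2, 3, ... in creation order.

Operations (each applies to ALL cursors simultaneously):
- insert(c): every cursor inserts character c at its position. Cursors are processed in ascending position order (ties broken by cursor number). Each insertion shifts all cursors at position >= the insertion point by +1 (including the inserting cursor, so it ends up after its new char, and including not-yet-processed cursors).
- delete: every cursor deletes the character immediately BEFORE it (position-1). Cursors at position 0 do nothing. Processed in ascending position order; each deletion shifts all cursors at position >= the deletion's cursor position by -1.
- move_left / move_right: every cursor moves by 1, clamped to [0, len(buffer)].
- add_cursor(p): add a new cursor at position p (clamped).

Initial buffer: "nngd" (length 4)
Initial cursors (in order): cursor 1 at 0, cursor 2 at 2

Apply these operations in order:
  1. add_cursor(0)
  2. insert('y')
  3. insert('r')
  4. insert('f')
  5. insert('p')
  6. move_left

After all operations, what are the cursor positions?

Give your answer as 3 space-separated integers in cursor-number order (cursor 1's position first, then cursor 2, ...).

Answer: 7 13 7

Derivation:
After op 1 (add_cursor(0)): buffer="nngd" (len 4), cursors c1@0 c3@0 c2@2, authorship ....
After op 2 (insert('y')): buffer="yynnygd" (len 7), cursors c1@2 c3@2 c2@5, authorship 13..2..
After op 3 (insert('r')): buffer="yyrrnnyrgd" (len 10), cursors c1@4 c3@4 c2@8, authorship 1313..22..
After op 4 (insert('f')): buffer="yyrrffnnyrfgd" (len 13), cursors c1@6 c3@6 c2@11, authorship 131313..222..
After op 5 (insert('p')): buffer="yyrrffppnnyrfpgd" (len 16), cursors c1@8 c3@8 c2@14, authorship 13131313..2222..
After op 6 (move_left): buffer="yyrrffppnnyrfpgd" (len 16), cursors c1@7 c3@7 c2@13, authorship 13131313..2222..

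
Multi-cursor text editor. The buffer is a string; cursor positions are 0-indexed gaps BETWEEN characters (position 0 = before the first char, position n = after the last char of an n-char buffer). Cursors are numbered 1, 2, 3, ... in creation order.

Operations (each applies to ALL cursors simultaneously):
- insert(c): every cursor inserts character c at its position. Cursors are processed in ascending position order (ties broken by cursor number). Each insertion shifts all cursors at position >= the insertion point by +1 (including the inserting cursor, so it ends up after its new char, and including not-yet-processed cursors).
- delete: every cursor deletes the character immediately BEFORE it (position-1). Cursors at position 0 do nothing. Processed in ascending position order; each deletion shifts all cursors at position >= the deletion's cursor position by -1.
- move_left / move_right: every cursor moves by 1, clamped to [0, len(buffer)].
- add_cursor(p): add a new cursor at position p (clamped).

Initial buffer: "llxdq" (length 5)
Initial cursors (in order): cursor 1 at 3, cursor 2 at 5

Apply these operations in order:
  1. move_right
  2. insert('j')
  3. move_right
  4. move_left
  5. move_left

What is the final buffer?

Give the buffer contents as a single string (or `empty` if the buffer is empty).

Answer: llxdjqj

Derivation:
After op 1 (move_right): buffer="llxdq" (len 5), cursors c1@4 c2@5, authorship .....
After op 2 (insert('j')): buffer="llxdjqj" (len 7), cursors c1@5 c2@7, authorship ....1.2
After op 3 (move_right): buffer="llxdjqj" (len 7), cursors c1@6 c2@7, authorship ....1.2
After op 4 (move_left): buffer="llxdjqj" (len 7), cursors c1@5 c2@6, authorship ....1.2
After op 5 (move_left): buffer="llxdjqj" (len 7), cursors c1@4 c2@5, authorship ....1.2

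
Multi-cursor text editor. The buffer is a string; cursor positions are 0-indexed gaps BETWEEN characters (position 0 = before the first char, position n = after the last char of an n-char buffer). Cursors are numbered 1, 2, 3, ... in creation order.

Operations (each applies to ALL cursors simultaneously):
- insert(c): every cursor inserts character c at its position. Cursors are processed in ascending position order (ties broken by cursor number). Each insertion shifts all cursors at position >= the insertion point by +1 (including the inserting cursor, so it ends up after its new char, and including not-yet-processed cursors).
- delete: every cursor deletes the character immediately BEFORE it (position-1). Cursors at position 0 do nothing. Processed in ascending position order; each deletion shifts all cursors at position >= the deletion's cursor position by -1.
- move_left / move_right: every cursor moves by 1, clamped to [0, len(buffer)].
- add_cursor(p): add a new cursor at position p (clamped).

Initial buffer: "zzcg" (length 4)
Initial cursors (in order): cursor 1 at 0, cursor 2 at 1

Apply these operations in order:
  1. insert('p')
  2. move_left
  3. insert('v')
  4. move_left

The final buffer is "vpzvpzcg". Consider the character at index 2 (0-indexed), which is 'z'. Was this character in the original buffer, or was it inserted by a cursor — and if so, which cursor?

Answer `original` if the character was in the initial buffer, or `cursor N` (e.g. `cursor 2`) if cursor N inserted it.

Answer: original

Derivation:
After op 1 (insert('p')): buffer="pzpzcg" (len 6), cursors c1@1 c2@3, authorship 1.2...
After op 2 (move_left): buffer="pzpzcg" (len 6), cursors c1@0 c2@2, authorship 1.2...
After op 3 (insert('v')): buffer="vpzvpzcg" (len 8), cursors c1@1 c2@4, authorship 11.22...
After op 4 (move_left): buffer="vpzvpzcg" (len 8), cursors c1@0 c2@3, authorship 11.22...
Authorship (.=original, N=cursor N): 1 1 . 2 2 . . .
Index 2: author = original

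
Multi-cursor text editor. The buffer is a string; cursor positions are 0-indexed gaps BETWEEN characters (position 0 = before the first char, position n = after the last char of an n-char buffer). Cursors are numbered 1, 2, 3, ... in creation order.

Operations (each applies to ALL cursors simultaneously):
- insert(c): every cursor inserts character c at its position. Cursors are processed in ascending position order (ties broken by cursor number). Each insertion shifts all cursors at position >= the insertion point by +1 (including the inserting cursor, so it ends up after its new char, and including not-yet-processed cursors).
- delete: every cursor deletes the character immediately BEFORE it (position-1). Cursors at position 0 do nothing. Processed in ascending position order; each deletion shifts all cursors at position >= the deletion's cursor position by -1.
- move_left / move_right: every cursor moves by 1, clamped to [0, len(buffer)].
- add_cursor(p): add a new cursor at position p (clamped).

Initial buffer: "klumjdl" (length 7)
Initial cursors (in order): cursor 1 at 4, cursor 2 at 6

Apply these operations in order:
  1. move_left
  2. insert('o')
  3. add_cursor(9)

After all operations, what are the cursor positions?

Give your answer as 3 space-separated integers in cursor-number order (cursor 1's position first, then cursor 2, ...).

Answer: 4 7 9

Derivation:
After op 1 (move_left): buffer="klumjdl" (len 7), cursors c1@3 c2@5, authorship .......
After op 2 (insert('o')): buffer="kluomjodl" (len 9), cursors c1@4 c2@7, authorship ...1..2..
After op 3 (add_cursor(9)): buffer="kluomjodl" (len 9), cursors c1@4 c2@7 c3@9, authorship ...1..2..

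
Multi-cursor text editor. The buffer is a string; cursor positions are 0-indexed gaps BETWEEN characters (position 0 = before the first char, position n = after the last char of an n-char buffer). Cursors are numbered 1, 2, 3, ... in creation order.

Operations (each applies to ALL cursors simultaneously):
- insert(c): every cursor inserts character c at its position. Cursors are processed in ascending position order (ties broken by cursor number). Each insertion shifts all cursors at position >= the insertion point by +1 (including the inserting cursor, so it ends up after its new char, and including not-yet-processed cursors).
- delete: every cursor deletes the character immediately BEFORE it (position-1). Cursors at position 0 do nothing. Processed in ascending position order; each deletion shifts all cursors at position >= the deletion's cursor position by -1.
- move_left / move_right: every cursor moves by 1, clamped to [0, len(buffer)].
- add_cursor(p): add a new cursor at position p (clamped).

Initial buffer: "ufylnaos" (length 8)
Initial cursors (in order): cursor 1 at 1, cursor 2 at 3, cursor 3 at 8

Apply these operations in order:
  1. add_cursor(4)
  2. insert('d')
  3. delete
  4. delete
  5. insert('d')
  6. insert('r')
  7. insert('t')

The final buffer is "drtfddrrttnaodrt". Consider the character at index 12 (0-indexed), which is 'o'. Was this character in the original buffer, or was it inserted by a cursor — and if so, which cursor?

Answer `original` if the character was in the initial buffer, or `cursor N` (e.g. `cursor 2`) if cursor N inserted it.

Answer: original

Derivation:
After op 1 (add_cursor(4)): buffer="ufylnaos" (len 8), cursors c1@1 c2@3 c4@4 c3@8, authorship ........
After op 2 (insert('d')): buffer="udfydldnaosd" (len 12), cursors c1@2 c2@5 c4@7 c3@12, authorship .1..2.4....3
After op 3 (delete): buffer="ufylnaos" (len 8), cursors c1@1 c2@3 c4@4 c3@8, authorship ........
After op 4 (delete): buffer="fnao" (len 4), cursors c1@0 c2@1 c4@1 c3@4, authorship ....
After op 5 (insert('d')): buffer="dfddnaod" (len 8), cursors c1@1 c2@4 c4@4 c3@8, authorship 1.24...3
After op 6 (insert('r')): buffer="drfddrrnaodr" (len 12), cursors c1@2 c2@7 c4@7 c3@12, authorship 11.2424...33
After op 7 (insert('t')): buffer="drtfddrrttnaodrt" (len 16), cursors c1@3 c2@10 c4@10 c3@16, authorship 111.242424...333
Authorship (.=original, N=cursor N): 1 1 1 . 2 4 2 4 2 4 . . . 3 3 3
Index 12: author = original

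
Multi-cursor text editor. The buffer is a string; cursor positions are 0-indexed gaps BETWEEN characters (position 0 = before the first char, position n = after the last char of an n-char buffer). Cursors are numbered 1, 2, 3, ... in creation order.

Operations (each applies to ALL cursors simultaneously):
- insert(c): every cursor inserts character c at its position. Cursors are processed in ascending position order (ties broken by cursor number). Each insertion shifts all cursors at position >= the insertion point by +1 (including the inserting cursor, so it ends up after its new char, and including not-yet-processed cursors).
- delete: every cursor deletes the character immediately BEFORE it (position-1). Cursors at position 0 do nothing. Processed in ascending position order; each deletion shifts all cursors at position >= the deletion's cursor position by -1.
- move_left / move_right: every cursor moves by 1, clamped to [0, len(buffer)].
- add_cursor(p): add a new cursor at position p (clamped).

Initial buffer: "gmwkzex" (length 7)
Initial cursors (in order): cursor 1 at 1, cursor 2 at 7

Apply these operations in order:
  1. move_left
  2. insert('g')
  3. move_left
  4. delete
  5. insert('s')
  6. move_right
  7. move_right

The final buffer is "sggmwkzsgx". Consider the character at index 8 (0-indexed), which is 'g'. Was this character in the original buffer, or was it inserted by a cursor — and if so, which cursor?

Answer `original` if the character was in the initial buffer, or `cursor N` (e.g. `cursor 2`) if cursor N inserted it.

After op 1 (move_left): buffer="gmwkzex" (len 7), cursors c1@0 c2@6, authorship .......
After op 2 (insert('g')): buffer="ggmwkzegx" (len 9), cursors c1@1 c2@8, authorship 1......2.
After op 3 (move_left): buffer="ggmwkzegx" (len 9), cursors c1@0 c2@7, authorship 1......2.
After op 4 (delete): buffer="ggmwkzgx" (len 8), cursors c1@0 c2@6, authorship 1.....2.
After op 5 (insert('s')): buffer="sggmwkzsgx" (len 10), cursors c1@1 c2@8, authorship 11.....22.
After op 6 (move_right): buffer="sggmwkzsgx" (len 10), cursors c1@2 c2@9, authorship 11.....22.
After op 7 (move_right): buffer="sggmwkzsgx" (len 10), cursors c1@3 c2@10, authorship 11.....22.
Authorship (.=original, N=cursor N): 1 1 . . . . . 2 2 .
Index 8: author = 2

Answer: cursor 2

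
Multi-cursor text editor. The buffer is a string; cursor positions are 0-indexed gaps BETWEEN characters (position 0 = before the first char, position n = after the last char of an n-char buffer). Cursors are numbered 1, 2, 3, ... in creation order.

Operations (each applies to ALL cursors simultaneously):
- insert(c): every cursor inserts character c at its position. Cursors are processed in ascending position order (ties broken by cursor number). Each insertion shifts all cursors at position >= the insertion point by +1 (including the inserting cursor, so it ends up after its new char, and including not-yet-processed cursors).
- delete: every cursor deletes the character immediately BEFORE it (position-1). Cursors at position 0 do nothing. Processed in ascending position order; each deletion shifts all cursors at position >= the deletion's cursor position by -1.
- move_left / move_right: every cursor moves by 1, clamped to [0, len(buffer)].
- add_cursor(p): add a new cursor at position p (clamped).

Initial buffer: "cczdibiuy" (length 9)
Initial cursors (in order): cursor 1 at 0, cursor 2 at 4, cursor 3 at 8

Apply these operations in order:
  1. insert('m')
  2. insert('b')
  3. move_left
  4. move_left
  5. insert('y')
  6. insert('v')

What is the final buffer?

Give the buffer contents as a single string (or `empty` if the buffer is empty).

Answer: yvmbcczdyvmbibiuyvmby

Derivation:
After op 1 (insert('m')): buffer="mcczdmibiumy" (len 12), cursors c1@1 c2@6 c3@11, authorship 1....2....3.
After op 2 (insert('b')): buffer="mbcczdmbibiumby" (len 15), cursors c1@2 c2@8 c3@14, authorship 11....22....33.
After op 3 (move_left): buffer="mbcczdmbibiumby" (len 15), cursors c1@1 c2@7 c3@13, authorship 11....22....33.
After op 4 (move_left): buffer="mbcczdmbibiumby" (len 15), cursors c1@0 c2@6 c3@12, authorship 11....22....33.
After op 5 (insert('y')): buffer="ymbcczdymbibiuymby" (len 18), cursors c1@1 c2@8 c3@15, authorship 111....222....333.
After op 6 (insert('v')): buffer="yvmbcczdyvmbibiuyvmby" (len 21), cursors c1@2 c2@10 c3@18, authorship 1111....2222....3333.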